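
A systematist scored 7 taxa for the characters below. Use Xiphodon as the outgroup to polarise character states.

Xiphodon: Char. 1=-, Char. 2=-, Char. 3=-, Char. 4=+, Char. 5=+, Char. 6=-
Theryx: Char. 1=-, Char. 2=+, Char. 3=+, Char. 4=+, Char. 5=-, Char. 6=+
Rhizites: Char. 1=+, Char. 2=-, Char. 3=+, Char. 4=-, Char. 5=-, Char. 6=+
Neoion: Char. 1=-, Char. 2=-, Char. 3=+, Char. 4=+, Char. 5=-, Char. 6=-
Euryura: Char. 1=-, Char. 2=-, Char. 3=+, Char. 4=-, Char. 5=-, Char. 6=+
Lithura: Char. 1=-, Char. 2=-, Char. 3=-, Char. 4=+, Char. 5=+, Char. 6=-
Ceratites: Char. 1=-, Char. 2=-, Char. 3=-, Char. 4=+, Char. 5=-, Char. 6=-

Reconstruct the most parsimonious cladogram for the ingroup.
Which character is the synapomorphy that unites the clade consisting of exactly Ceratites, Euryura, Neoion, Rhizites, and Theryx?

Char. 5

Character polarity is set by the outgroup: the derived state is whichever differs from the outgroup's state, so for Char. 4, Char. 5 the derived state is '-', and for the remaining characters it is '+'.
Char. 1: derived state '+' in Rhizites only — an autapomorphy, so it tells us nothing about relationships among taxa.
Char. 2 (derived state '+') is unique to Theryx (autapomorphy; uninformative for grouping).
Only Euryura, Neoion, Rhizites, and Theryx show the derived state '+' for Char. 3, supporting them as a clade.
Char. 4 (derived state '-') is shared by Euryura and Rhizites — a synapomorphy uniting that clade.
Char. 5: derived state '-' in Ceratites, Euryura, Neoion, Rhizites, and Theryx only — synapomorphy for {Ceratites, Euryura, Neoion, Rhizites, Theryx}.
Char. 6 (derived state '+') is shared by Euryura, Rhizites, and Theryx — a synapomorphy uniting that clade.
Most parsimonious ingroup topology: ((((Theryx,(Rhizites,Euryura)),Neoion),Ceratites),Lithura).
The clade {Ceratites, Euryura, Neoion, Rhizites, Theryx} is supported by Char. 5: its derived state '-' occurs in exactly those taxa and in no other taxon (including the outgroup).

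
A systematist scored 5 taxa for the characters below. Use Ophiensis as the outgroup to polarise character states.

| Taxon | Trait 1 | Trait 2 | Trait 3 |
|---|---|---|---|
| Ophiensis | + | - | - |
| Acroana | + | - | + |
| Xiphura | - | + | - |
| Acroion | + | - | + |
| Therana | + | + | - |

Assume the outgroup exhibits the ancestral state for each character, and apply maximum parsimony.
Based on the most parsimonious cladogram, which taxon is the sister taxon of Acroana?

Character polarity is set by the outgroup: the derived state is whichever differs from the outgroup's state, so for Trait 1 the derived state is '-', and for the remaining characters it is '+'.
Trait 1 (derived state '-') is unique to Xiphura (autapomorphy; uninformative for grouping).
Trait 2: derived state '+' in Therana and Xiphura only — synapomorphy for {Therana, Xiphura}.
Trait 3: derived state '+' in Acroana and Acroion only — synapomorphy for {Acroana, Acroion}.
Most parsimonious ingroup topology: ((Acroana,Acroion),(Xiphura,Therana)).
Acroana and Acroion form a cherry on this tree, so they are sister taxa.

Acroion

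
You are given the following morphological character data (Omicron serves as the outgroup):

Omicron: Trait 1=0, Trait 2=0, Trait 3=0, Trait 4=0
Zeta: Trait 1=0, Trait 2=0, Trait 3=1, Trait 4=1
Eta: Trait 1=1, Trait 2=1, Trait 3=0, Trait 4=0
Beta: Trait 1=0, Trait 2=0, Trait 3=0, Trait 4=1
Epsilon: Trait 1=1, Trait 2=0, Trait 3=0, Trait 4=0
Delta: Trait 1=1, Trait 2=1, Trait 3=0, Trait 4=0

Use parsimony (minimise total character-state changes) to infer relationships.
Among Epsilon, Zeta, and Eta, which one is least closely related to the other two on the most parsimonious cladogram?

Zeta

The outgroup has state '0' for every character, so '1' is the derived state throughout.
Only Delta, Epsilon, and Eta show the derived state '1' for Trait 1, supporting them as a clade.
Only Delta and Eta show the derived state '1' for Trait 2, supporting them as a clade.
Trait 3: derived state '1' in Zeta only — an autapomorphy, so it tells us nothing about relationships among taxa.
Trait 4 (derived state '1') is shared by Beta and Zeta — a synapomorphy uniting that clade.
Most parsimonious ingroup topology: ((Zeta,Beta),((Eta,Delta),Epsilon)).
Epsilon and Eta share a more recent common ancestor with each other than either does with Zeta, so Zeta is the least closely related of the three.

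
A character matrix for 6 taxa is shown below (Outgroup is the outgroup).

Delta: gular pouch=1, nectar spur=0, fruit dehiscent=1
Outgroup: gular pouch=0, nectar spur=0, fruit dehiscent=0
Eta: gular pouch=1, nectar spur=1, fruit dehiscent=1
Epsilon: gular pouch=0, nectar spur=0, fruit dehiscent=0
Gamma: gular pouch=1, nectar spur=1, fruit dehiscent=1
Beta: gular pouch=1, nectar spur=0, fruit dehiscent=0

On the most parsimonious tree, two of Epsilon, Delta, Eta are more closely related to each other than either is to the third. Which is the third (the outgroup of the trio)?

The outgroup has state '0' for every character, so '1' is the derived state throughout.
gular pouch: derived state '1' in Beta, Delta, Eta, and Gamma only — synapomorphy for {Beta, Delta, Eta, Gamma}.
nectar spur (derived state '1') is shared by Eta and Gamma — a synapomorphy uniting that clade.
fruit dehiscent: derived state '1' in Delta, Eta, and Gamma only — synapomorphy for {Delta, Eta, Gamma}.
Most parsimonious ingroup topology: (Epsilon,((Delta,(Gamma,Eta)),Beta)).
Delta and Eta share a more recent common ancestor with each other than either does with Epsilon, so Epsilon is the least closely related of the three.

Epsilon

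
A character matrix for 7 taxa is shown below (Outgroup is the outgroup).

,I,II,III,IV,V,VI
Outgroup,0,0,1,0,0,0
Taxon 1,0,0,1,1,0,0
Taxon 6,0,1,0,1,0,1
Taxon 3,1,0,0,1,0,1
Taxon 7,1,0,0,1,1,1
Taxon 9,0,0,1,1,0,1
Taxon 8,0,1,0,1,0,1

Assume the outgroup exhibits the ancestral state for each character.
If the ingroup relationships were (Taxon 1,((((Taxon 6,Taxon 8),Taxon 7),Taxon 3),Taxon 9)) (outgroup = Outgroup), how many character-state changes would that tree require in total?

Map each character onto (Taxon 1,((((Taxon 6,Taxon 8),Taxon 7),Taxon 3),Taxon 9)) (rooted by Outgroup) and count the minimum state changes it requires (Fitch parsimony):
I: 2; II: 1; III: 1; IV: 1; V: 1; VI: 1.
Total tree length = 7.

7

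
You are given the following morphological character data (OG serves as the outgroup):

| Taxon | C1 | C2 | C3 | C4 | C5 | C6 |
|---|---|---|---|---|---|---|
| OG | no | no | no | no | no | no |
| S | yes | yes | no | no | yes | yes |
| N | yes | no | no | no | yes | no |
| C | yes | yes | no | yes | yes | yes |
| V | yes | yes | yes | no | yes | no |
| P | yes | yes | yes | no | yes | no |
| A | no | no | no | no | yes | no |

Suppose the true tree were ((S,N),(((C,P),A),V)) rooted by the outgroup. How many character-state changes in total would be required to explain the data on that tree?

Map each character onto ((S,N),(((C,P),A),V)) (rooted by OG) and count the minimum state changes it requires (Fitch parsimony):
C1: 2; C2: 3; C3: 2; C4: 1; C5: 1; C6: 2.
Total tree length = 11.

11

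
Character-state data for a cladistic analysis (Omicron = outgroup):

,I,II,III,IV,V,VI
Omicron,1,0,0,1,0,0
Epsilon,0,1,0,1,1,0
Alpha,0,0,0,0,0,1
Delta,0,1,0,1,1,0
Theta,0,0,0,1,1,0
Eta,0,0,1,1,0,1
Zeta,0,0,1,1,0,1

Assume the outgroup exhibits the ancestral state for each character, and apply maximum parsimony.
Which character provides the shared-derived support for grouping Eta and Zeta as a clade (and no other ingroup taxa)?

Character polarity is set by the outgroup: the derived state is whichever differs from the outgroup's state, so for I, IV the derived state is '0', and for the remaining characters it is '1'.
I (derived state '0') is shared by all ingroup taxa — unites the whole ingroup.
II (derived state '1') is shared by Delta and Epsilon — a synapomorphy uniting that clade.
Only Eta and Zeta show the derived state '1' for III, supporting them as a clade.
IV: derived state '0' in Alpha only — an autapomorphy, so it tells us nothing about relationships among taxa.
Only Delta, Epsilon, and Theta show the derived state '1' for V, supporting them as a clade.
VI (derived state '1') is shared by Alpha, Eta, and Zeta — a synapomorphy uniting that clade.
Most parsimonious ingroup topology: (((Epsilon,Delta),Theta),(Alpha,(Eta,Zeta))).
The clade {Eta, Zeta} is supported by III: its derived state '1' occurs in exactly those taxa and in no other taxon (including the outgroup).

III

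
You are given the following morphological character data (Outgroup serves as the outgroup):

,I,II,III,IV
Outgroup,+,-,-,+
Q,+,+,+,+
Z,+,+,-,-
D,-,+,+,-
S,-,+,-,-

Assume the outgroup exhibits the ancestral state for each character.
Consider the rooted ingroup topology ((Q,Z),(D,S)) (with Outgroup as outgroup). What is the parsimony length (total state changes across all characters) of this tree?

Map each character onto ((Q,Z),(D,S)) (rooted by Outgroup) and count the minimum state changes it requires (Fitch parsimony):
I: 1; II: 1; III: 2; IV: 2.
Total tree length = 6.

6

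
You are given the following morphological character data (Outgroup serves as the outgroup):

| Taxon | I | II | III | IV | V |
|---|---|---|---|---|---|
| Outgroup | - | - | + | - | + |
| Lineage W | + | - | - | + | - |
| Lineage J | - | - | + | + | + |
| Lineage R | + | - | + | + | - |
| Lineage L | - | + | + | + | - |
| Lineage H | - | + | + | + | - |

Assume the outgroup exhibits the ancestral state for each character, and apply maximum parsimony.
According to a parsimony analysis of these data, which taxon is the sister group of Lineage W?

Character polarity is set by the outgroup: the derived state is whichever differs from the outgroup's state, so for III, V the derived state is '-', and for the remaining characters it is '+'.
Only Lineage R and Lineage W show the derived state '+' for I, supporting them as a clade.
II (derived state '+') is shared by Lineage H and Lineage L — a synapomorphy uniting that clade.
III: derived state '-' in Lineage W only — an autapomorphy, so it tells us nothing about relationships among taxa.
All ingroup taxa share the derived state '+' for IV; it defines the ingroup but does not resolve relationships within it.
V (derived state '-') is shared by Lineage H, Lineage L, Lineage R, and Lineage W — a synapomorphy uniting that clade.
Most parsimonious ingroup topology: (((Lineage W,Lineage R),(Lineage L,Lineage H)),Lineage J).
Lineage W and Lineage R form a cherry on this tree, so they are sister taxa.

Lineage R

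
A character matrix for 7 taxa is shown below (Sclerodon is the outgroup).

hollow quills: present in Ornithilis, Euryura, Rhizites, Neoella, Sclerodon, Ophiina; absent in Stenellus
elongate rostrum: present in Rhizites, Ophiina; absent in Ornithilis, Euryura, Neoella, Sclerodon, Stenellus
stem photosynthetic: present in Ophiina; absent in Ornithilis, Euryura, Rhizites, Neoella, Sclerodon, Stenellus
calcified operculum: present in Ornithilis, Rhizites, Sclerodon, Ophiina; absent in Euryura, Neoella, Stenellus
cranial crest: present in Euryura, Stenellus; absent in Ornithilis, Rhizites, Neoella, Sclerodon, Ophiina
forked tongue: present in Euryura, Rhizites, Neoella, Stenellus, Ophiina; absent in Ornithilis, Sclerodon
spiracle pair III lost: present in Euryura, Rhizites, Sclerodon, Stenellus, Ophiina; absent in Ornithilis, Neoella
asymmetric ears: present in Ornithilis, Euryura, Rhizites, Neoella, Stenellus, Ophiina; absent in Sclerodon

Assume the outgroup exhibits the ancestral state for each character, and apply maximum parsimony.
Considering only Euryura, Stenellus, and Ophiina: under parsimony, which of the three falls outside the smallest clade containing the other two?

Ophiina

Character polarity is set by the outgroup: the derived state is whichever differs from the outgroup's state, so for hollow quills, calcified operculum, spiracle pair III lost the derived state is 'absent', and for the remaining characters it is 'present'.
hollow quills: derived state 'absent' in Stenellus only — an autapomorphy, so it tells us nothing about relationships among taxa.
elongate rostrum: derived state 'present' in Ophiina and Rhizites only — synapomorphy for {Ophiina, Rhizites}.
stem photosynthetic (derived state 'present') is unique to Ophiina (autapomorphy; uninformative for grouping).
Only Euryura, Neoella, and Stenellus show the derived state 'absent' for calcified operculum, supporting them as a clade.
Only Euryura and Stenellus show the derived state 'present' for cranial crest, supporting them as a clade.
forked tongue (derived state 'present') is shared by Euryura, Neoella, Ophiina, Rhizites, and Stenellus — a synapomorphy uniting that clade.
spiracle pair III lost groups Neoella and Ornithilis, which is incompatible with the clades supported by the remaining characters; treating it as convergent (homoplasy) costs fewer steps than any alternative tree.
All ingroup taxa share the derived state 'present' for asymmetric ears; it defines the ingroup but does not resolve relationships within it.
Most parsimonious ingroup topology: (((Rhizites,Ophiina),(Neoella,(Euryura,Stenellus))),Ornithilis).
Stenellus and Euryura share a more recent common ancestor with each other than either does with Ophiina, so Ophiina is the least closely related of the three.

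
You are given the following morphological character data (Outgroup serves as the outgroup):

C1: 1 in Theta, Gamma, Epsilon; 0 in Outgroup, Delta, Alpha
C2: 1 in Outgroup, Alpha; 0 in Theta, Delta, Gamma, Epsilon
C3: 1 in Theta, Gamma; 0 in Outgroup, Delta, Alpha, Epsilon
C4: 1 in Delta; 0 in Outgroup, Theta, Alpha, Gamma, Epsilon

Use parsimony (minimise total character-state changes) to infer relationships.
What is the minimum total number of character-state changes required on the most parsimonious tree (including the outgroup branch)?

Character polarity is set by the outgroup: the derived state is whichever differs from the outgroup's state, so for C2 the derived state is '0', and for the remaining characters it is '1'.
Only Epsilon, Gamma, and Theta show the derived state '1' for C1, supporting them as a clade.
Only Delta, Epsilon, Gamma, and Theta show the derived state '0' for C2, supporting them as a clade.
Only Gamma and Theta show the derived state '1' for C3, supporting them as a clade.
C4 (derived state '1') is unique to Delta (autapomorphy; uninformative for grouping).
Most parsimonious ingroup topology: ((((Theta,Gamma),Epsilon),Delta),Alpha).
Changes per character on this tree: C1: 1; C2: 1; C3: 1; C4: 1.
Total = 4.

4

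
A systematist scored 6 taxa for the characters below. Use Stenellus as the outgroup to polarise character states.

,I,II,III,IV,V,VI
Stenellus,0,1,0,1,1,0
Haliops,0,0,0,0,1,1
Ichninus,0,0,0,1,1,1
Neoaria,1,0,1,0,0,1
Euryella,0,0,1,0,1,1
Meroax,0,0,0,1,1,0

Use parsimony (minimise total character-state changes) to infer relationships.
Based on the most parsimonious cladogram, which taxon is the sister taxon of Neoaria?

Character polarity is set by the outgroup: the derived state is whichever differs from the outgroup's state, so for II, IV, V the derived state is '0', and for the remaining characters it is '1'.
I: derived state '1' in Neoaria only — an autapomorphy, so it tells us nothing about relationships among taxa.
All ingroup taxa share the derived state '0' for II; it defines the ingroup but does not resolve relationships within it.
III: derived state '1' in Euryella and Neoaria only — synapomorphy for {Euryella, Neoaria}.
IV (derived state '0') is shared by Euryella, Haliops, and Neoaria — a synapomorphy uniting that clade.
V (derived state '0') is unique to Neoaria (autapomorphy; uninformative for grouping).
Only Euryella, Haliops, Ichninus, and Neoaria show the derived state '1' for VI, supporting them as a clade.
Most parsimonious ingroup topology: (((Haliops,(Neoaria,Euryella)),Ichninus),Meroax).
Neoaria and Euryella form a cherry on this tree, so they are sister taxa.

Euryella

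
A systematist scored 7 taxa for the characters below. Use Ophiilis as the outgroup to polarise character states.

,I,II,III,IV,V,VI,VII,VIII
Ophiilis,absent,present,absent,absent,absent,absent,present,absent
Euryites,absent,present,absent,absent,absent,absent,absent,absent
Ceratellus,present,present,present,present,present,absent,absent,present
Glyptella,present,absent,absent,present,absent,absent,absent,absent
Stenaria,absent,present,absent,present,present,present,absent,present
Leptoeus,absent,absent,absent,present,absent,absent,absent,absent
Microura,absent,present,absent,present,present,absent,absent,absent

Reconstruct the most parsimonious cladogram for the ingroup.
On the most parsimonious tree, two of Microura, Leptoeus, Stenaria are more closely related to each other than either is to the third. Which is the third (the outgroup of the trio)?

Leptoeus

Character polarity is set by the outgroup: the derived state is whichever differs from the outgroup's state, so for II, VII the derived state is 'absent', and for the remaining characters it is 'present'.
I (state 'present') occurs in Ceratellus and Glyptella but conflicts with the nesting implied by the other characters — most parsimoniously interpreted as homoplasy.
II: derived state 'absent' in Glyptella and Leptoeus only — synapomorphy for {Glyptella, Leptoeus}.
III (derived state 'present') is unique to Ceratellus (autapomorphy; uninformative for grouping).
IV (derived state 'present') is shared by Ceratellus, Glyptella, Leptoeus, Microura, and Stenaria — a synapomorphy uniting that clade.
Only Ceratellus, Microura, and Stenaria show the derived state 'present' for V, supporting them as a clade.
VI (derived state 'present') is unique to Stenaria (autapomorphy; uninformative for grouping).
All ingroup taxa share the derived state 'absent' for VII; it defines the ingroup but does not resolve relationships within it.
VIII: derived state 'present' in Ceratellus and Stenaria only — synapomorphy for {Ceratellus, Stenaria}.
Most parsimonious ingroup topology: (Euryites,(((Ceratellus,Stenaria),Microura),(Glyptella,Leptoeus))).
Microura and Stenaria share a more recent common ancestor with each other than either does with Leptoeus, so Leptoeus is the least closely related of the three.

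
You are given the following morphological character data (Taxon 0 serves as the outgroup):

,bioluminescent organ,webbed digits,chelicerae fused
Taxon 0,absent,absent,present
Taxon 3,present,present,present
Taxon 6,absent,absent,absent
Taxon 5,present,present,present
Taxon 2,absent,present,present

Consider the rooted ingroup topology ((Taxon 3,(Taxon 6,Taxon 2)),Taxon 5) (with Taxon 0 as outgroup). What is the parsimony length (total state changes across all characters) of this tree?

5

Map each character onto ((Taxon 3,(Taxon 6,Taxon 2)),Taxon 5) (rooted by Taxon 0) and count the minimum state changes it requires (Fitch parsimony):
bioluminescent organ: 2; webbed digits: 2; chelicerae fused: 1.
Total tree length = 5.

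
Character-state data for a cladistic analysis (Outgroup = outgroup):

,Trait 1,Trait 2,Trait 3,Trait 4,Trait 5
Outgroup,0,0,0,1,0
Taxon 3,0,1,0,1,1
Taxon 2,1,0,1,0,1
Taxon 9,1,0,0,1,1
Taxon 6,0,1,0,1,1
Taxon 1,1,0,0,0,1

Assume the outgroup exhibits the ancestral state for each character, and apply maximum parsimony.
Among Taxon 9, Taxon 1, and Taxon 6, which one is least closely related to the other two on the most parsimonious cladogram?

Taxon 6

Character polarity is set by the outgroup: the derived state is whichever differs from the outgroup's state, so for Trait 4 the derived state is '0', and for the remaining characters it is '1'.
Only Taxon 1, Taxon 2, and Taxon 9 show the derived state '1' for Trait 1, supporting them as a clade.
Only Taxon 3 and Taxon 6 show the derived state '1' for Trait 2, supporting them as a clade.
Trait 3: derived state '1' in Taxon 2 only — an autapomorphy, so it tells us nothing about relationships among taxa.
Trait 4 (derived state '0') is shared by Taxon 1 and Taxon 2 — a synapomorphy uniting that clade.
All ingroup taxa share the derived state '1' for Trait 5; it defines the ingroup but does not resolve relationships within it.
Most parsimonious ingroup topology: ((Taxon 6,Taxon 3),((Taxon 2,Taxon 1),Taxon 9)).
Taxon 1 and Taxon 9 share a more recent common ancestor with each other than either does with Taxon 6, so Taxon 6 is the least closely related of the three.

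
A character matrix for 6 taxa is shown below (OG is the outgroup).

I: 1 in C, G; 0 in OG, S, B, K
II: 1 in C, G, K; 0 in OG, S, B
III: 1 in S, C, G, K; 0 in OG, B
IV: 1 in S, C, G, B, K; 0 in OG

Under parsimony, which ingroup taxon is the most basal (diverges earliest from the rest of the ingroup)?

B

The outgroup has state '0' for every character, so '1' is the derived state throughout.
I (derived state '1') is shared by C and G — a synapomorphy uniting that clade.
II (derived state '1') is shared by C, G, and K — a synapomorphy uniting that clade.
III (derived state '1') is shared by C, G, K, and S — a synapomorphy uniting that clade.
All ingroup taxa share the derived state '1' for IV; it defines the ingroup but does not resolve relationships within it.
Most parsimonious ingroup topology: ((S,((C,G),K)),B).
B is sister to the clade containing all other ingroup taxa, so it is the earliest-diverging (most basal) ingroup lineage.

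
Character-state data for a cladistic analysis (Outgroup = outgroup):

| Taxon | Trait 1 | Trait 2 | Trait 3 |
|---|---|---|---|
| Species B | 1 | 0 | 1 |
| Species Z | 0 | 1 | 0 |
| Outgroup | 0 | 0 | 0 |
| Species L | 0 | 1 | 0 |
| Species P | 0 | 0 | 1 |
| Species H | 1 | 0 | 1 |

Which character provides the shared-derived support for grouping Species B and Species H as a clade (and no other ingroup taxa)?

Trait 1

The outgroup has state '0' for every character, so '1' is the derived state throughout.
Only Species B and Species H show the derived state '1' for Trait 1, supporting them as a clade.
Trait 2: derived state '1' in Species L and Species Z only — synapomorphy for {Species L, Species Z}.
Only Species B, Species H, and Species P show the derived state '1' for Trait 3, supporting them as a clade.
Most parsimonious ingroup topology: ((Species Z,Species L),((Species B,Species H),Species P)).
The clade {Species B, Species H} is supported by Trait 1: its derived state '1' occurs in exactly those taxa and in no other taxon (including the outgroup).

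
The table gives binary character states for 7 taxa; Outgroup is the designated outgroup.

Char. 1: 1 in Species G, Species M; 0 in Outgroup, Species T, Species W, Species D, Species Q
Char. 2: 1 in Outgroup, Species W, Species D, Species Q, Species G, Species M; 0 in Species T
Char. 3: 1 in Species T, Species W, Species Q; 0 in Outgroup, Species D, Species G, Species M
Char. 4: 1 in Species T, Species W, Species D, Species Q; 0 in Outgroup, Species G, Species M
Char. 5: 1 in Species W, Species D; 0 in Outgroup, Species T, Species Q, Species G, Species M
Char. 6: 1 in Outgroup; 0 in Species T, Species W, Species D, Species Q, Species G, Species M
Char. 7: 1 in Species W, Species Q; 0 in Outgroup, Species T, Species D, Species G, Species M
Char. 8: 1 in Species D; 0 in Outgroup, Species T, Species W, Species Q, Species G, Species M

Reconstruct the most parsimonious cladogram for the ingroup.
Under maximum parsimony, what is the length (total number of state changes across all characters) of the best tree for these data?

9

Character polarity is set by the outgroup: the derived state is whichever differs from the outgroup's state, so for Char. 2, Char. 6 the derived state is '0', and for the remaining characters it is '1'.
Only Species G and Species M show the derived state '1' for Char. 1, supporting them as a clade.
Char. 2: derived state '0' in Species T only — an autapomorphy, so it tells us nothing about relationships among taxa.
Char. 3 (derived state '1') is shared by Species Q, Species T, and Species W — a synapomorphy uniting that clade.
Char. 4 (derived state '1') is shared by Species D, Species Q, Species T, and Species W — a synapomorphy uniting that clade.
Char. 5 (state '1') occurs in Species D and Species W but conflicts with the nesting implied by the other characters — most parsimoniously interpreted as homoplasy.
Char. 6 (derived state '0') is shared by all ingroup taxa — unites the whole ingroup.
Only Species Q and Species W show the derived state '1' for Char. 7, supporting them as a clade.
Char. 8: derived state '1' in Species D only — an autapomorphy, so it tells us nothing about relationships among taxa.
Most parsimonious ingroup topology: (((Species T,(Species W,Species Q)),Species D),(Species G,Species M)).
Changes per character on this tree: Char. 1: 1; Char. 2: 1; Char. 3: 1; Char. 4: 1; Char. 5: 2; Char. 6: 1; Char. 7: 1; Char. 8: 1.
Total = 9.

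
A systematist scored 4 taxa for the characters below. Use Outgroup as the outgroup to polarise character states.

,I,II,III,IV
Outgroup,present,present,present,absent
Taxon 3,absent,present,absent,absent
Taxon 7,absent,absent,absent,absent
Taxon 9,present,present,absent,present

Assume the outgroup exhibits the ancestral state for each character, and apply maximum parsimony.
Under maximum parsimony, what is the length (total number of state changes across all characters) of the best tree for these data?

4

Character polarity is set by the outgroup: the derived state is whichever differs from the outgroup's state, so for I, II, III the derived state is 'absent', and for the remaining characters it is 'present'.
I: derived state 'absent' in Taxon 3 and Taxon 7 only — synapomorphy for {Taxon 3, Taxon 7}.
II: derived state 'absent' in Taxon 7 only — an autapomorphy, so it tells us nothing about relationships among taxa.
III (derived state 'absent') is shared by all ingroup taxa — unites the whole ingroup.
IV (derived state 'present') is unique to Taxon 9 (autapomorphy; uninformative for grouping).
Most parsimonious ingroup topology: ((Taxon 3,Taxon 7),Taxon 9).
Changes per character on this tree: I: 1; II: 1; III: 1; IV: 1.
Total = 4.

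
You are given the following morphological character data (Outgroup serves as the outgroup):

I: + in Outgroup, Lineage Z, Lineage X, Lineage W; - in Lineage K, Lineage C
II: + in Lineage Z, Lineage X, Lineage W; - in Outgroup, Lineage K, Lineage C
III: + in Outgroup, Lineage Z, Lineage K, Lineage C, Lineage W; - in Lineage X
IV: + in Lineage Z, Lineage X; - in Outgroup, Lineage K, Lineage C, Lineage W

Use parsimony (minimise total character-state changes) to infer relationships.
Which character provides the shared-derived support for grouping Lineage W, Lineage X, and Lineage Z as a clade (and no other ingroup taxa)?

II

Character polarity is set by the outgroup: the derived state is whichever differs from the outgroup's state, so for I, III the derived state is '-', and for the remaining characters it is '+'.
Only Lineage C and Lineage K show the derived state '-' for I, supporting them as a clade.
Only Lineage W, Lineage X, and Lineage Z show the derived state '+' for II, supporting them as a clade.
III: derived state '-' in Lineage X only — an autapomorphy, so it tells us nothing about relationships among taxa.
IV (derived state '+') is shared by Lineage X and Lineage Z — a synapomorphy uniting that clade.
Most parsimonious ingroup topology: (((Lineage Z,Lineage X),Lineage W),(Lineage K,Lineage C)).
The clade {Lineage W, Lineage X, Lineage Z} is supported by II: its derived state '+' occurs in exactly those taxa and in no other taxon (including the outgroup).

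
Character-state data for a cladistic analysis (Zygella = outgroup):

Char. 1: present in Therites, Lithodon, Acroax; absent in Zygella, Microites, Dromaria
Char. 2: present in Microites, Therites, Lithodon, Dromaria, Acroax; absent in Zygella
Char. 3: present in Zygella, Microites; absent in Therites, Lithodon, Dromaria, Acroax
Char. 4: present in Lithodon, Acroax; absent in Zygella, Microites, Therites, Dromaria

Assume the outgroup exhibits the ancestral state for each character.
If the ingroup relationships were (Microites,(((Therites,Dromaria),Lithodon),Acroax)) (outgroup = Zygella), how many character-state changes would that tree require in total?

Map each character onto (Microites,(((Therites,Dromaria),Lithodon),Acroax)) (rooted by Zygella) and count the minimum state changes it requires (Fitch parsimony):
Char. 1: 2; Char. 2: 1; Char. 3: 1; Char. 4: 2.
Total tree length = 6.

6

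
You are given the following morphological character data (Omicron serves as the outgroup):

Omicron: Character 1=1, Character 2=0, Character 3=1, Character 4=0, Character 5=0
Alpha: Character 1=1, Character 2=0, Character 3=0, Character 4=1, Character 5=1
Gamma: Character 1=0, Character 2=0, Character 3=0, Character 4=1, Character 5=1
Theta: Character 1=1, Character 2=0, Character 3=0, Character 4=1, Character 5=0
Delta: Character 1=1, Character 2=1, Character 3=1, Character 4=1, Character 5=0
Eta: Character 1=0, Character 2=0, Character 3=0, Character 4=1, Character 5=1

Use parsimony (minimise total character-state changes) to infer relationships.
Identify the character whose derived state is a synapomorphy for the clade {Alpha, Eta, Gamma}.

Character polarity is set by the outgroup: the derived state is whichever differs from the outgroup's state, so for Character 1, Character 3 the derived state is '0', and for the remaining characters it is '1'.
Character 1 (derived state '0') is shared by Eta and Gamma — a synapomorphy uniting that clade.
Character 2: derived state '1' in Delta only — an autapomorphy, so it tells us nothing about relationships among taxa.
Character 3: derived state '0' in Alpha, Eta, Gamma, and Theta only — synapomorphy for {Alpha, Eta, Gamma, Theta}.
Character 4 (derived state '1') is shared by all ingroup taxa — unites the whole ingroup.
Character 5: derived state '1' in Alpha, Eta, and Gamma only — synapomorphy for {Alpha, Eta, Gamma}.
Most parsimonious ingroup topology: (((Alpha,(Gamma,Eta)),Theta),Delta).
The clade {Alpha, Eta, Gamma} is supported by Character 5: its derived state '1' occurs in exactly those taxa and in no other taxon (including the outgroup).

Character 5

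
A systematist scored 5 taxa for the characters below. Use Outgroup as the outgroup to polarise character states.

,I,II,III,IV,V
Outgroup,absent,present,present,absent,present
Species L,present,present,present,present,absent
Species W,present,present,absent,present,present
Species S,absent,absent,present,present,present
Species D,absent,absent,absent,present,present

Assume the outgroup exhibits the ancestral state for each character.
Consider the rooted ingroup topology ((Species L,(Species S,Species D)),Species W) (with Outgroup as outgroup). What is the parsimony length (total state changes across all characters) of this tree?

Map each character onto ((Species L,(Species S,Species D)),Species W) (rooted by Outgroup) and count the minimum state changes it requires (Fitch parsimony):
I: 2; II: 1; III: 2; IV: 1; V: 1.
Total tree length = 7.

7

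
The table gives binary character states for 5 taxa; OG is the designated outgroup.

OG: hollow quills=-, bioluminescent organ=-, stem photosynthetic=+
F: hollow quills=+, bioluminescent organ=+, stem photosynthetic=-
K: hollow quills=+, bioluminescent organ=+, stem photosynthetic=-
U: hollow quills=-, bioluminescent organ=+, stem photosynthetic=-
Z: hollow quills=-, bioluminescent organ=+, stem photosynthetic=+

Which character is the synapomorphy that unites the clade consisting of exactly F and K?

Character polarity is set by the outgroup: the derived state is whichever differs from the outgroup's state, so for stem photosynthetic the derived state is '-', and for the remaining characters it is '+'.
hollow quills (derived state '+') is shared by F and K — a synapomorphy uniting that clade.
bioluminescent organ (derived state '+') is shared by all ingroup taxa — unites the whole ingroup.
stem photosynthetic (derived state '-') is shared by F, K, and U — a synapomorphy uniting that clade.
Most parsimonious ingroup topology: (((K,F),U),Z).
The clade {F, K} is supported by hollow quills: its derived state '+' occurs in exactly those taxa and in no other taxon (including the outgroup).

hollow quills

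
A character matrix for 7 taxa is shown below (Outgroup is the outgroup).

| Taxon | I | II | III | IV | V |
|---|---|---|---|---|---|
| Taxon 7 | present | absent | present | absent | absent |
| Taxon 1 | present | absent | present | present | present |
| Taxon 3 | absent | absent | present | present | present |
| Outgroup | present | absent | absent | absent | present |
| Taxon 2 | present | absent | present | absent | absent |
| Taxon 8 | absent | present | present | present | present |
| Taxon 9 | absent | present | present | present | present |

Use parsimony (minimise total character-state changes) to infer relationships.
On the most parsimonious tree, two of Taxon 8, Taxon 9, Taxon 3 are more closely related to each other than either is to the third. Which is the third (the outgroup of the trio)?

Taxon 3

Character polarity is set by the outgroup: the derived state is whichever differs from the outgroup's state, so for I, V the derived state is 'absent', and for the remaining characters it is 'present'.
I (derived state 'absent') is shared by Taxon 3, Taxon 8, and Taxon 9 — a synapomorphy uniting that clade.
II: derived state 'present' in Taxon 8 and Taxon 9 only — synapomorphy for {Taxon 8, Taxon 9}.
All ingroup taxa share the derived state 'present' for III; it defines the ingroup but does not resolve relationships within it.
IV: derived state 'present' in Taxon 1, Taxon 3, Taxon 8, and Taxon 9 only — synapomorphy for {Taxon 1, Taxon 3, Taxon 8, Taxon 9}.
V (derived state 'absent') is shared by Taxon 2 and Taxon 7 — a synapomorphy uniting that clade.
Most parsimonious ingroup topology: ((Taxon 7,Taxon 2),(((Taxon 9,Taxon 8),Taxon 3),Taxon 1)).
Taxon 8 and Taxon 9 share a more recent common ancestor with each other than either does with Taxon 3, so Taxon 3 is the least closely related of the three.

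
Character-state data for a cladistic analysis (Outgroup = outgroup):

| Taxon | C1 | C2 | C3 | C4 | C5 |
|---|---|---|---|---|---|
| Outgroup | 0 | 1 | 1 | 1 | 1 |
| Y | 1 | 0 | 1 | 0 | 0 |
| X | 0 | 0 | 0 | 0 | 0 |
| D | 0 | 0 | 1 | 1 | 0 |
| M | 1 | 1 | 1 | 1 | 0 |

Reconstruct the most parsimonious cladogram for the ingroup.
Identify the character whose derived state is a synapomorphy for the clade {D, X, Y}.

C2

Character polarity is set by the outgroup: the derived state is whichever differs from the outgroup's state, so for C2, C3, C4, C5 the derived state is '0', and for the remaining characters it is '1'.
C1 (state '1') occurs in M and Y but conflicts with the nesting implied by the other characters — most parsimoniously interpreted as homoplasy.
C2: derived state '0' in D, X, and Y only — synapomorphy for {D, X, Y}.
C3: derived state '0' in X only — an autapomorphy, so it tells us nothing about relationships among taxa.
C4 (derived state '0') is shared by X and Y — a synapomorphy uniting that clade.
All ingroup taxa share the derived state '0' for C5; it defines the ingroup but does not resolve relationships within it.
Most parsimonious ingroup topology: (((Y,X),D),M).
The clade {D, X, Y} is supported by C2: its derived state '0' occurs in exactly those taxa and in no other taxon (including the outgroup).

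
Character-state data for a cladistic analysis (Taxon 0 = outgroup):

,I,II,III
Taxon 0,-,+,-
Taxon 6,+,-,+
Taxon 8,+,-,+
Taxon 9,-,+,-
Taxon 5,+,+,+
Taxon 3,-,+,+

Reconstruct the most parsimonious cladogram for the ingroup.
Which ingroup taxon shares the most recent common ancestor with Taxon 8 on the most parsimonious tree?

Taxon 6

Character polarity is set by the outgroup: the derived state is whichever differs from the outgroup's state, so for II the derived state is '-', and for the remaining characters it is '+'.
Only Taxon 5, Taxon 6, and Taxon 8 show the derived state '+' for I, supporting them as a clade.
II (derived state '-') is shared by Taxon 6 and Taxon 8 — a synapomorphy uniting that clade.
Only Taxon 3, Taxon 5, Taxon 6, and Taxon 8 show the derived state '+' for III, supporting them as a clade.
Most parsimonious ingroup topology: ((((Taxon 6,Taxon 8),Taxon 5),Taxon 3),Taxon 9).
Taxon 8 and Taxon 6 form a cherry on this tree, so they are sister taxa.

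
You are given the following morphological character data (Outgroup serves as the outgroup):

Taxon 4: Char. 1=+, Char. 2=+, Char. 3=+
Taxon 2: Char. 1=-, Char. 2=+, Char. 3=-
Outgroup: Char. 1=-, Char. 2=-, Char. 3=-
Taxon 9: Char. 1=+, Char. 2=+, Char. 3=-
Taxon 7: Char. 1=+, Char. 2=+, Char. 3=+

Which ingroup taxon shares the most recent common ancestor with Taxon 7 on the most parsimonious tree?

Taxon 4

The outgroup has state '-' for every character, so '+' is the derived state throughout.
Char. 1 (derived state '+') is shared by Taxon 4, Taxon 7, and Taxon 9 — a synapomorphy uniting that clade.
Char. 2 (derived state '+') is shared by all ingroup taxa — unites the whole ingroup.
Only Taxon 4 and Taxon 7 show the derived state '+' for Char. 3, supporting them as a clade.
Most parsimonious ingroup topology: ((Taxon 9,(Taxon 7,Taxon 4)),Taxon 2).
Taxon 7 and Taxon 4 form a cherry on this tree, so they are sister taxa.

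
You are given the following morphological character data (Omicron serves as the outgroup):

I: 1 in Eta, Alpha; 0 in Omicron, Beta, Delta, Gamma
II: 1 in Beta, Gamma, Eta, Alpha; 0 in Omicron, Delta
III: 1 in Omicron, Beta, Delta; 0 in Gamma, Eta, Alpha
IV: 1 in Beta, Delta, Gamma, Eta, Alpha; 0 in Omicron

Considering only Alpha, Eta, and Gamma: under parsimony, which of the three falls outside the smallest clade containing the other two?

Gamma

Character polarity is set by the outgroup: the derived state is whichever differs from the outgroup's state, so for III the derived state is '0', and for the remaining characters it is '1'.
I: derived state '1' in Alpha and Eta only — synapomorphy for {Alpha, Eta}.
Only Alpha, Beta, Eta, and Gamma show the derived state '1' for II, supporting them as a clade.
III (derived state '0') is shared by Alpha, Eta, and Gamma — a synapomorphy uniting that clade.
All ingroup taxa share the derived state '1' for IV; it defines the ingroup but does not resolve relationships within it.
Most parsimonious ingroup topology: ((Beta,(Gamma,(Eta,Alpha))),Delta).
Eta and Alpha share a more recent common ancestor with each other than either does with Gamma, so Gamma is the least closely related of the three.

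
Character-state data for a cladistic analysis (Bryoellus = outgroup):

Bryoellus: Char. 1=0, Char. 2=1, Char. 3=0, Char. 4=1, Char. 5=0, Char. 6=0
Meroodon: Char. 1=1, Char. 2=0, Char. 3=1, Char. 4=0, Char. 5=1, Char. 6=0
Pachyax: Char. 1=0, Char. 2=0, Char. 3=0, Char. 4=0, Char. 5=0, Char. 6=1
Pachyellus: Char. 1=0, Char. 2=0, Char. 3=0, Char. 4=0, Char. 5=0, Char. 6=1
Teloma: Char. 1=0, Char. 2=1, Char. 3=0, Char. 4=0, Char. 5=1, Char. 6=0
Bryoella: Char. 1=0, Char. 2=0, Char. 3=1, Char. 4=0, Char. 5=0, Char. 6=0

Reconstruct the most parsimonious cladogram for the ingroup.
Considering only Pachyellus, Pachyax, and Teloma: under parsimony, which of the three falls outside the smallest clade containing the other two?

Teloma

Character polarity is set by the outgroup: the derived state is whichever differs from the outgroup's state, so for Char. 2, Char. 4 the derived state is '0', and for the remaining characters it is '1'.
Char. 1 (derived state '1') is unique to Meroodon (autapomorphy; uninformative for grouping).
Char. 2: derived state '0' in Bryoella, Meroodon, Pachyax, and Pachyellus only — synapomorphy for {Bryoella, Meroodon, Pachyax, Pachyellus}.
Char. 3 (derived state '1') is shared by Bryoella and Meroodon — a synapomorphy uniting that clade.
All ingroup taxa share the derived state '0' for Char. 4; it defines the ingroup but does not resolve relationships within it.
Char. 5 (state '1') occurs in Meroodon and Teloma but conflicts with the nesting implied by the other characters — most parsimoniously interpreted as homoplasy.
Char. 6 (derived state '1') is shared by Pachyax and Pachyellus — a synapomorphy uniting that clade.
Most parsimonious ingroup topology: (((Meroodon,Bryoella),(Pachyax,Pachyellus)),Teloma).
Pachyellus and Pachyax share a more recent common ancestor with each other than either does with Teloma, so Teloma is the least closely related of the three.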